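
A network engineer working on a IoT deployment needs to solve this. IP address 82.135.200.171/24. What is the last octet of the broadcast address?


Given: IP = 82.135.200.171, prefix = /24
Host bits = 32 - 24 = 8
Network last octet = 171 AND mask = 0
Host part size = 2^8 - 1 = 255
Broadcast last octet = 0 OR 255 = 255

255


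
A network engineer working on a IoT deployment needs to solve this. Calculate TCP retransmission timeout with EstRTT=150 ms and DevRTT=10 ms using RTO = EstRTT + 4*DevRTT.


Given: EstRTT = 150 ms, DevRTT = 10 ms
Timeout = EstRTT + 4 * DevRTT
4 * DevRTT = 4 * 10 = 40
Timeout = 150 + 40 = 190 ms

190


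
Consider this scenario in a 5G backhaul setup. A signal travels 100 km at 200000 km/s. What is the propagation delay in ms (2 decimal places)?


Given: distance = 100 km, speed = 200000 km/s
Delay = distance / speed = 100 / 200000 seconds
Delay in ms = 100 * 1000 / 200000
Delay = 0.5000 ms
Rounded to 2 dp = 0.50 ms

0.50


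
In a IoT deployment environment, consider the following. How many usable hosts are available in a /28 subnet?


Given: subnet mask /28
Host bits = 32 - 28 = 4
Total addresses = 2^4 = 16
Usable hosts = 16 - 2 (network + broadcast) = 14

14


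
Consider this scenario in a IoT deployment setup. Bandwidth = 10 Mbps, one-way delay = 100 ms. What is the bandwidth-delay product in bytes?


Given: bandwidth = 10 Mbps, delay = 100 ms
BDP in bits = 10 * 10^6 * 100 / 1000
BDP in bits = 1000000
BDP in bytes = 1000000 / 8 = 125000

125000


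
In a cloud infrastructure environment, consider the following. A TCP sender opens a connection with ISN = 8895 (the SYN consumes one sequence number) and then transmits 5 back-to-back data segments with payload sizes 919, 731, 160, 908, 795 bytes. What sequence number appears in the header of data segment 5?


The SYN occupies sequence number ISN = 8895, so the first data byte is ISN + 1 = 8896.
SEQ of data segment i = (ISN + 1) + sum of payload sizes of segments 1..i-1.
Segment 1: SEQ = 8896, payload = 919 bytes
Segment 2: SEQ = 9815, payload = 731 bytes
Segment 3: SEQ = 10546, payload = 160 bytes
Segment 4: SEQ = 10706, payload = 908 bytes
Segment 5: SEQ = 11614, payload = 795 bytes
SEQ of segment 5 = 8896 + 919 + 731 + 160 + 908 = 11614

11614


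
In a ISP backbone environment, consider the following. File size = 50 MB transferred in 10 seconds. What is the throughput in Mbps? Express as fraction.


Given: file = 50 MB, time = 10 s
File in Mb = 50 * 8 = 400 Mb
Throughput = 400 / 10 Mbps
Throughput = 40 Mbps

40


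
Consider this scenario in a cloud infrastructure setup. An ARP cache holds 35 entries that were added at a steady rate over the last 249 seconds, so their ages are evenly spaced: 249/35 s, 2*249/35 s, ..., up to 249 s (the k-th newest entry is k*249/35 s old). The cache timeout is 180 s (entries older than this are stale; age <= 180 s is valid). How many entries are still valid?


Ages are k * 249/35 s for k = 1..35 (spacing = 7.1143 s).
Entry k is valid iff k * 249/35 <= 180 iff k <= 35 * 180 / 249 = 25.3012
n_valid = floor(25.3012) = 25
(n_stale = 35 - 25 = 10)

25


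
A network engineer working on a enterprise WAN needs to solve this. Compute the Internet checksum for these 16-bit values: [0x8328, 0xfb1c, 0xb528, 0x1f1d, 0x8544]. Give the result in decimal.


Given words: [0x8328, 0xfb1c, 0xb528, 0x1f1d, 0x8544]
Step 1: Sum all words
Raw sum = 33576 + 64284 + 46376 + 7965 + 34116 = 186317
Step 2: Fold carry: (55245 + 2) = 55247
One's complement = ~55247 & 0xFFFF = 10288

10288


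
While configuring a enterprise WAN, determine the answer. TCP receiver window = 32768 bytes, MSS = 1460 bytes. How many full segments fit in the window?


Given: RWND = 32768 bytes, MSS = 1460 bytes
Full segments = floor(RWND / MSS)
Full segments = floor(32768 / 1460)
Full segments = floor(22.4438) = 22

22


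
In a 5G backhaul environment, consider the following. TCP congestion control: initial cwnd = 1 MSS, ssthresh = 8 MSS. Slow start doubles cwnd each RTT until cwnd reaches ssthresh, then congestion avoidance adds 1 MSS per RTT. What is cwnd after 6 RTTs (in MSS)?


RTT 0: cwnd = 1 MSS (initial)
RTT 1: cwnd = 2 MSS (slow start, doubled)
RTT 2: cwnd = 4 MSS (slow start, doubled)
RTT 3: cwnd = 8 MSS (slow start, doubled)
RTT 4: cwnd = 9 MSS (congestion avoidance, +1)
RTT 5: cwnd = 10 MSS (congestion avoidance, +1)
RTT 6: cwnd = 11 MSS (congestion avoidance, +1)

11


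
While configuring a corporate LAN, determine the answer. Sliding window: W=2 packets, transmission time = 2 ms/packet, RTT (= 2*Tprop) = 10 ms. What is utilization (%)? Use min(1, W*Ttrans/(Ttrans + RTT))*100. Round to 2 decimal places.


Given: W = 2, Ttrans = 2 ms, RTT = 10 ms (= 2 * Tprop, Tprop = 5 ms)
Cycle time = Ttrans + RTT = 2 + 10 = 12 ms (first packet sent until its ACK returns)
W * Ttrans = 2 * 2 = 4 ms of sending per cycle
W * Ttrans / (Ttrans + RTT) = 4 / 12 = 0.333333
U = min(1, 0.333333) = 0.333333
U% = 33.33%

33.33


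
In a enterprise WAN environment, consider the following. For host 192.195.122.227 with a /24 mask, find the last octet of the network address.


Given: IP = 192.195.122.227, prefix = /24
Subnet mask = 255.255.255.0
Last octet of IP: 227
Last octet of mask: 0
Network last octet = 227 AND 0 = 0

0


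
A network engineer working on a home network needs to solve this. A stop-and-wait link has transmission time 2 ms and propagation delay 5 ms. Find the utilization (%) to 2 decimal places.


Given: Ttrans = 2 ms, Tprop = 5 ms
RTT = 2 * Tprop = 2 * 5 = 10 ms
U = Ttrans / (Ttrans + RTT)
U = 2 / (2 + 10)
U = 2 / 12 = 0.166667
U% = 16.67%

16.67


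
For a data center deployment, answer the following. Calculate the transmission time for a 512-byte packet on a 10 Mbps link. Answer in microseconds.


Given: packet = 512 bytes, bandwidth = 10 Mbps
Packet in bits = 512 * 8 = 4096 bits
Bandwidth = 10 * 10^6 = 10000000 bps
Time = 4096 / 10000000 seconds
Time in us = 4096 * 10^6 / 10000000 = 409.6

409.6


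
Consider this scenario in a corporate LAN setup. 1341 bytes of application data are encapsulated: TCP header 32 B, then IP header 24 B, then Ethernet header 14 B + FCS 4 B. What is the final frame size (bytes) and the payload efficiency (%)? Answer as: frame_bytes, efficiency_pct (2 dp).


TCP segment = 1341 + 32 = 1373 B
IP packet = 1373 + 24 = 1397 B
Ethernet frame = 1397 + 14 + 4 = 1415 B
Efficiency = app / frame = 1341 / 1415 = 0.947703 = 94.7703% -> 94.77% (2 dp)

1415, 94.77


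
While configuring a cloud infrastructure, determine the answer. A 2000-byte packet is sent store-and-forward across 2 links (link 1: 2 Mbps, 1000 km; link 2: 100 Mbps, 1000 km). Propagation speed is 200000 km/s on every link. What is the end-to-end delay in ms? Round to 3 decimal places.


Packet = 2000 bytes = 16000 bits. Store-and-forward: sum (t_trans + t_prop) per link.
Link 1: t_trans = 16000/(2*10^6) s = 8.0000 ms; t_prop = 1000/200000 s = 5.0000 ms; subtotal = 13.0000 ms
Link 2: t_trans = 16000/(100*10^6) s = 0.1600 ms; t_prop = 1000/200000 s = 5.0000 ms; subtotal = 5.1600 ms
End-to-end = 13.0000 + 5.1600 = 18.1600 ms -> 18.160 ms (3 dp)

18.160


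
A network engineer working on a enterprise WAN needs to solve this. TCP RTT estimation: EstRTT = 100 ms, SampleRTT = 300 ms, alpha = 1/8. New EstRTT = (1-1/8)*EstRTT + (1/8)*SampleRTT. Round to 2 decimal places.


Given: EstRTT = 100 ms, SampleRTT = 300 ms, alpha = 1/8
New EstRTT = (1 - alpha) * EstRTT + alpha * SampleRTT
(7/8) * 100 = 87.5
(1/8) * 300 = 37.5
New EstRTT = 87.5 + 37.5 = 125 ms -> 125.00 ms (2 dp)

125.00


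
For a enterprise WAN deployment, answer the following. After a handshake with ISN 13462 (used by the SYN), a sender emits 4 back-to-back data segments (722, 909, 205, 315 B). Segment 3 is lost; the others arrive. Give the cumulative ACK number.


SYN uses sequence number 13462; first data byte = ISN + 1 = 13463.
Segment 1: SEQ = 13463, len = 722 B, covers [13463, 14184]
Segment 2: SEQ = 14185, len = 909 B, covers [14185, 15093]
Segment 3: SEQ = 15094, len = 205 B, covers [15094, 15298] [LOST]
Segment 4: SEQ = 15299, len = 315 B, covers [15299, 15613]
In-order data received: bytes [13463, 15093] (segments 1..2).
Segment 3 missing -> gap begins at byte 15094; later segments buffered out of order.
Cumulative ACK = next expected in-order byte = 13463 + 722 + 909 = 15094

15094


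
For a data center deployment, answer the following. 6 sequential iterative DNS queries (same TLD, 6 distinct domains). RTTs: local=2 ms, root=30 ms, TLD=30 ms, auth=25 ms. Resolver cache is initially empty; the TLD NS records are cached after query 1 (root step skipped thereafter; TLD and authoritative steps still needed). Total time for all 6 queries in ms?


Lookup 1 (cold cache): local + root + TLD + auth = 2 + 30 + 30 + 25 = 87 ms
Lookups 2..6 (TLD NS cached -> skip root; new domain -> still ask TLD and auth): local + TLD + auth = 2 + 30 + 25 = 57 ms each
Remaining 5 lookups: 5 * 57 = 285 ms
Total = 87 + 285 = 372 ms

372


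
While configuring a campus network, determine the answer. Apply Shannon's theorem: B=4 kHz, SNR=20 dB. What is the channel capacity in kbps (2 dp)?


Given: B = 4 kHz, SNR = 20 dB
SNR linear = 10^(20/10) = 100
1 + SNR = 101
log2(101) = 6.6582114828
C = 4 * 1000 * 6.6582114828 = 26632.8459 bps
C = 26.632846 kbps -> 26.63 kbps (2 dp)

26.63


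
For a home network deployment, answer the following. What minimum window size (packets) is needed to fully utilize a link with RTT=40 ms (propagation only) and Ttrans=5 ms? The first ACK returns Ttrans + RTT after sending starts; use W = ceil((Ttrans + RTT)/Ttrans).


Given: Ttrans = 5 ms, RTT = 40 ms (= 2 * Tprop, Tprop = 20 ms)
Time until first ACK returns = Ttrans + RTT = 5 + 40 = 45 ms
Need W * Ttrans >= Ttrans + RTT  ->  W >= (Ttrans + RTT) / Ttrans
(Ttrans + RTT) / Ttrans = 45 / 5 = 9
W_min = ceil(9) = 9

9


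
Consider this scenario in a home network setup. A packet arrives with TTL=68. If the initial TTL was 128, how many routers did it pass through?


Given: initial TTL = 128, received TTL = 68
Hops = initial TTL - received TTL
Hops = 128 - 68 = 60

60


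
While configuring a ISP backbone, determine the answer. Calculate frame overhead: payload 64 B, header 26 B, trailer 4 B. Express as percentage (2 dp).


Given: payload = 64 B, header = 26 B, trailer = 4 B
Overhead bytes = header + trailer = 26 + 4 = 30
Total frame = payload + overhead = 64 + 30 = 94
Overhead % = 30 / 94 * 100 = 31.9149% -> 31.91% (2 dp)

31.91


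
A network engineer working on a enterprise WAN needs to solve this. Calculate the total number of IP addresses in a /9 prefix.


Given: CIDR prefix /9
Host bits = 32 - 9 = 23
Total addresses = 2^23 = 8388608

8388608


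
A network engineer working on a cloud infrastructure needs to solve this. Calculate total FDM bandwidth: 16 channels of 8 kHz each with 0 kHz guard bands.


Given: 16 channels, 8 kHz each, guard = 0 kHz
Channel bandwidth = 16 * 8 = 128 kHz
Guard bands = 15 gaps * 0 kHz = 0 kHz
Total = 128 + 0 = 128 kHz

128


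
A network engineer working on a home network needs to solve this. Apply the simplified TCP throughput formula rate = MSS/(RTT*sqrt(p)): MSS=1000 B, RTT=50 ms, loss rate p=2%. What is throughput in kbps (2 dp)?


Given: MSS = 1000 bytes, RTT = 50 ms, loss = 2%
RTT in seconds = 50 / 1000 = 0.05
Loss rate = 2% = 0.02
sqrt(loss) = sqrt(0.02) = 0.141421356237
Throughput (bytes/s) = 1000 / (0.05 * 0.141421356237) = 141421.3562
Throughput (kbps) = 141421.3562 * 8 / 1000 = 1131.370850 -> 1131.37 kbps (2 dp)

1131.37


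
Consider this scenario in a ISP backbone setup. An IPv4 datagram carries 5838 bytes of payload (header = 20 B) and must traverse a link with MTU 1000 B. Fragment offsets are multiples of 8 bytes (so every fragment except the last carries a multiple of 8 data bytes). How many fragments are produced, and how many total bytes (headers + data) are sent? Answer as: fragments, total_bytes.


Max data per non-final fragment = floor((MTU - header)/8)*8 = floor((1000 - 20)/8)*8 = floor(980/8)*8 = 976 B
Final fragment needs no 8-byte alignment: it can carry up to MTU - header = 980 B
Non-final fragments needed = ceil((payload - 980) / 976) = ceil(4858/976) = ceil(4.9775) = 5
Number of fragments = 5 + 1 = 6
Fragment sizes (data): 5 * 976 B + 958 B (last, 958 <= 980 OK)
Total bytes sent = payload + n_frags * header = 5838 + 6*20 = 5838 + 120 = 5958 B

6, 5958


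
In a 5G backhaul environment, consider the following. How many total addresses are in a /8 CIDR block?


Given: CIDR prefix /8
Host bits = 32 - 8 = 24
Total addresses = 2^24 = 16777216

16777216


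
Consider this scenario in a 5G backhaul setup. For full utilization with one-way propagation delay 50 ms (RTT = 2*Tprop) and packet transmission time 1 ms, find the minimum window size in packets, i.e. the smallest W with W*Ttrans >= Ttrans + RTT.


Given: Ttrans = 1 ms, RTT = 100 ms (= 2 * Tprop, Tprop = 50 ms)
Time until first ACK returns = Ttrans + RTT = 1 + 100 = 101 ms
Need W * Ttrans >= Ttrans + RTT  ->  W >= (Ttrans + RTT) / Ttrans
(Ttrans + RTT) / Ttrans = 101 / 1 = 101
W_min = ceil(101) = 101

101


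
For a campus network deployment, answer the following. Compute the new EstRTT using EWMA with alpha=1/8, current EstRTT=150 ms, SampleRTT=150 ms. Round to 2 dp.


Given: EstRTT = 150 ms, SampleRTT = 150 ms, alpha = 1/8
New EstRTT = (1 - alpha) * EstRTT + alpha * SampleRTT
(7/8) * 150 = 131.25
(1/8) * 150 = 18.75
New EstRTT = 131.25 + 18.75 = 150 ms -> 150.00 ms (2 dp)

150.00


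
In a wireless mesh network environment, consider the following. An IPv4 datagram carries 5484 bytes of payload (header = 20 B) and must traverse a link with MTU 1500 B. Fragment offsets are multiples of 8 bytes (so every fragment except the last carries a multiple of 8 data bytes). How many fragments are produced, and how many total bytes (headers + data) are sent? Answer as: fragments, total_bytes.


Max data per non-final fragment = floor((MTU - header)/8)*8 = floor((1500 - 20)/8)*8 = floor(1480/8)*8 = 1480 B
Final fragment needs no 8-byte alignment: it can carry up to MTU - header = 1480 B
Non-final fragments needed = ceil((payload - 1480) / 1480) = ceil(4004/1480) = ceil(2.7054) = 3
Number of fragments = 3 + 1 = 4
Fragment sizes (data): 3 * 1480 B + 1044 B (last, 1044 <= 1480 OK)
Total bytes sent = payload + n_frags * header = 5484 + 4*20 = 5484 + 80 = 5564 B

4, 5564


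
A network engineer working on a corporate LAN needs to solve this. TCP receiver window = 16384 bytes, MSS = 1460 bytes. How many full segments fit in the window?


Given: RWND = 16384 bytes, MSS = 1460 bytes
Full segments = floor(RWND / MSS)
Full segments = floor(16384 / 1460)
Full segments = floor(11.2219) = 11

11


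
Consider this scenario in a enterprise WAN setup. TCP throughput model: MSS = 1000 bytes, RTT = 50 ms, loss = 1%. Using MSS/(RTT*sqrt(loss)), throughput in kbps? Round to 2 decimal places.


Given: MSS = 1000 bytes, RTT = 50 ms, loss = 1%
RTT in seconds = 50 / 1000 = 0.05
Loss rate = 1% = 0.01
sqrt(loss) = sqrt(0.01) = 0.1
Throughput (bytes/s) = 1000 / (0.05 * 0.1) = 200000.0000
Throughput (kbps) = 200000.0000 * 8 / 1000 = 1600.000000 -> 1600.00 kbps (2 dp)

1600.00


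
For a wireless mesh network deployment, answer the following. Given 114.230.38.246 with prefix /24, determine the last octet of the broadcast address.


Given: IP = 114.230.38.246, prefix = /24
Host bits = 32 - 24 = 8
Network last octet = 246 AND mask = 0
Host part size = 2^8 - 1 = 255
Broadcast last octet = 0 OR 255 = 255

255


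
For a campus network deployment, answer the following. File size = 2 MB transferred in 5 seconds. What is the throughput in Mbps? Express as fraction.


Given: file = 2 MB, time = 5 s
File in Mb = 2 * 8 = 16 Mb
Throughput = 16 / 5 Mbps
Throughput = 16/5 Mbps

16/5


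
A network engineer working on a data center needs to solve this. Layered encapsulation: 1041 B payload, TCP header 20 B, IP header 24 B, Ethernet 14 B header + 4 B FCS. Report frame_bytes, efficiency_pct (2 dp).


TCP segment = 1041 + 20 = 1061 B
IP packet = 1061 + 24 = 1085 B
Ethernet frame = 1085 + 14 + 4 = 1103 B
Efficiency = app / frame = 1041 / 1103 = 0.943790 = 94.3790% -> 94.38% (2 dp)

1103, 94.38


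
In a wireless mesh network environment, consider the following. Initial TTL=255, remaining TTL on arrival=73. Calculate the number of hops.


Given: initial TTL = 255, received TTL = 73
Hops = initial TTL - received TTL
Hops = 255 - 73 = 182

182


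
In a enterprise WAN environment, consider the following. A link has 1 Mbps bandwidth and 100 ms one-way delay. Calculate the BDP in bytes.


Given: bandwidth = 1 Mbps, delay = 100 ms
BDP in bits = 1 * 10^6 * 100 / 1000
BDP in bits = 100000
BDP in bytes = 100000 / 8 = 12500

12500


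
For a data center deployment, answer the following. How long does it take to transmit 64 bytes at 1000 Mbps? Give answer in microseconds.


Given: packet = 64 bytes, bandwidth = 1000 Mbps
Packet in bits = 64 * 8 = 512 bits
Bandwidth = 1000 * 10^6 = 1000000000 bps
Time = 512 / 1000000000 seconds
Time in us = 512 * 10^6 / 1000000000 = 0.512

0.512


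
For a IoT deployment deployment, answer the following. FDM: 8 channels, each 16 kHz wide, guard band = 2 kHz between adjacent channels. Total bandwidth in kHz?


Given: 8 channels, 16 kHz each, guard = 2 kHz
Channel bandwidth = 8 * 16 = 128 kHz
Guard bands = 7 gaps * 2 kHz = 14 kHz
Total = 128 + 14 = 142 kHz

142


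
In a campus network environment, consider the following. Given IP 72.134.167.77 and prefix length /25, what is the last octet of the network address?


Given: IP = 72.134.167.77, prefix = /25
Subnet mask = 255.255.255.128
Last octet of IP: 77
Last octet of mask: 128
Network last octet = 77 AND 128 = 0

0


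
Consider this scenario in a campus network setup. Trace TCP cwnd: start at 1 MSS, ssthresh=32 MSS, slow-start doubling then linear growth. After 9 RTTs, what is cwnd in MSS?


RTT 0: cwnd = 1 MSS (initial)
RTT 1: cwnd = 2 MSS (slow start, doubled)
RTT 2: cwnd = 4 MSS (slow start, doubled)
RTT 3: cwnd = 8 MSS (slow start, doubled)
RTT 4: cwnd = 16 MSS (slow start, doubled)
RTT 5: cwnd = 32 MSS (slow start, doubled)
RTT 6: cwnd = 33 MSS (congestion avoidance, +1)
RTT 7: cwnd = 34 MSS (congestion avoidance, +1)
RTT 8: cwnd = 35 MSS (congestion avoidance, +1)
RTT 9: cwnd = 36 MSS (congestion avoidance, +1)

36


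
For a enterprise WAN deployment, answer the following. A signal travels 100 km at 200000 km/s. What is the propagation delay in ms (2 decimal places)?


Given: distance = 100 km, speed = 200000 km/s
Delay = distance / speed = 100 / 200000 seconds
Delay in ms = 100 * 1000 / 200000
Delay = 0.5000 ms
Rounded to 2 dp = 0.50 ms

0.50


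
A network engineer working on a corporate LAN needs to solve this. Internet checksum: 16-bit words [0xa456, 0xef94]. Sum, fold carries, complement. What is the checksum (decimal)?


Given words: [0xa456, 0xef94]
Step 1: Sum all words
Raw sum = 42070 + 61332 = 103402
Step 2: Fold carry: (37866 + 1) = 37867
One's complement = ~37867 & 0xFFFF = 27668

27668


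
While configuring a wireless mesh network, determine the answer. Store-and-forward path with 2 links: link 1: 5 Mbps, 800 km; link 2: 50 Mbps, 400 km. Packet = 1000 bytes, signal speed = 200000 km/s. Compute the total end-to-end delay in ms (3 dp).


Packet = 1000 bytes = 8000 bits. Store-and-forward: sum (t_trans + t_prop) per link.
Link 1: t_trans = 8000/(5*10^6) s = 1.6000 ms; t_prop = 800/200000 s = 4.0000 ms; subtotal = 5.6000 ms
Link 2: t_trans = 8000/(50*10^6) s = 0.1600 ms; t_prop = 400/200000 s = 2.0000 ms; subtotal = 2.1600 ms
End-to-end = 5.6000 + 2.1600 = 7.7600 ms -> 7.760 ms (3 dp)

7.760


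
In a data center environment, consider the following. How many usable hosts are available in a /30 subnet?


Given: subnet mask /30
Host bits = 32 - 30 = 2
Total addresses = 2^2 = 4
Usable hosts = 4 - 2 (network + broadcast) = 2

2


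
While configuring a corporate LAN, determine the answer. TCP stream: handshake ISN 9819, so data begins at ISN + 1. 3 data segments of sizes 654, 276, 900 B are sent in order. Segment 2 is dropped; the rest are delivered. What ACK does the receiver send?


SYN uses sequence number 9819; first data byte = ISN + 1 = 9820.
Segment 1: SEQ = 9820, len = 654 B, covers [9820, 10473]
Segment 2: SEQ = 10474, len = 276 B, covers [10474, 10749] [LOST]
Segment 3: SEQ = 10750, len = 900 B, covers [10750, 11649]
In-order data received: bytes [9820, 10473] (segments 1..1).
Segment 2 missing -> gap begins at byte 10474; later segments buffered out of order.
Cumulative ACK = next expected in-order byte = 9820 + 654 = 10474

10474


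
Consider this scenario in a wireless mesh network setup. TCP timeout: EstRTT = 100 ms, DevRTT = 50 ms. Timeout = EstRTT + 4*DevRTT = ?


Given: EstRTT = 100 ms, DevRTT = 50 ms
Timeout = EstRTT + 4 * DevRTT
4 * DevRTT = 4 * 50 = 200
Timeout = 100 + 200 = 300 ms

300


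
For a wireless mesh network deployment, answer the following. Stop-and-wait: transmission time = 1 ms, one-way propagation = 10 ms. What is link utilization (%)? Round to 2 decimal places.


Given: Ttrans = 1 ms, Tprop = 10 ms
RTT = 2 * Tprop = 2 * 10 = 20 ms
U = Ttrans / (Ttrans + RTT)
U = 1 / (1 + 20)
U = 1 / 21 = 0.047619
U% = 4.76%

4.76


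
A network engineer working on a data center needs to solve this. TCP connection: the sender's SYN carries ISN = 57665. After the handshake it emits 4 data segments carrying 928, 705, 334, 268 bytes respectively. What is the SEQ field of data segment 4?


The SYN occupies sequence number ISN = 57665, so the first data byte is ISN + 1 = 57666.
SEQ of data segment i = (ISN + 1) + sum of payload sizes of segments 1..i-1.
Segment 1: SEQ = 57666, payload = 928 bytes
Segment 2: SEQ = 58594, payload = 705 bytes
Segment 3: SEQ = 59299, payload = 334 bytes
Segment 4: SEQ = 59633, payload = 268 bytes
SEQ of segment 4 = 57666 + 928 + 705 + 334 = 59633

59633


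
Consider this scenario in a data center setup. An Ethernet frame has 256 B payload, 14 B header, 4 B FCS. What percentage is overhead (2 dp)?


Given: payload = 256 B, header = 14 B, trailer = 4 B
Overhead bytes = header + trailer = 14 + 4 = 18
Total frame = payload + overhead = 256 + 18 = 274
Overhead % = 18 / 274 * 100 = 6.5693% -> 6.57% (2 dp)

6.57


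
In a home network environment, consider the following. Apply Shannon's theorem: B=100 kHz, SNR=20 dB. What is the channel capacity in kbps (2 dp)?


Given: B = 100 kHz, SNR = 20 dB
SNR linear = 10^(20/10) = 100
1 + SNR = 101
log2(101) = 6.6582114828
C = 100 * 1000 * 6.6582114828 = 665821.1483 bps
C = 665.821148 kbps -> 665.82 kbps (2 dp)

665.82


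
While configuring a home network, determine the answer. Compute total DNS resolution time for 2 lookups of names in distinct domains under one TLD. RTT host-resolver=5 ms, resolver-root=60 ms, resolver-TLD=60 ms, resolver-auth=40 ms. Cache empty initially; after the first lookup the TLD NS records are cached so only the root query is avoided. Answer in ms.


Lookup 1 (cold cache): local + root + TLD + auth = 5 + 60 + 60 + 40 = 165 ms
Lookups 2..2 (TLD NS cached -> skip root; new domain -> still ask TLD and auth): local + TLD + auth = 5 + 60 + 40 = 105 ms each
Remaining 1 lookups: 1 * 105 = 105 ms
Total = 165 + 105 = 270 ms

270


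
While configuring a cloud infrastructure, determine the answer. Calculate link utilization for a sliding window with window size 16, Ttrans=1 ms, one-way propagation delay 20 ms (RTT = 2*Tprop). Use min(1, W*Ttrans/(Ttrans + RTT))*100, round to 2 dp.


Given: W = 16, Ttrans = 1 ms, RTT = 40 ms (= 2 * Tprop, Tprop = 20 ms)
Cycle time = Ttrans + RTT = 1 + 40 = 41 ms (first packet sent until its ACK returns)
W * Ttrans = 16 * 1 = 16 ms of sending per cycle
W * Ttrans / (Ttrans + RTT) = 16 / 41 = 0.390244
U = min(1, 0.390244) = 0.390244
U% = 39.02%

39.02


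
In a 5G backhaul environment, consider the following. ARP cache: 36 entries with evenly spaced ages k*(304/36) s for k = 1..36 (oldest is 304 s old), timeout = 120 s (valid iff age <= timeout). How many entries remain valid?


Ages are k * 304/36 s for k = 1..36 (spacing = 8.4444 s).
Entry k is valid iff k * 304/36 <= 120 iff k <= 36 * 120 / 304 = 14.2105
n_valid = floor(14.2105) = 14
(n_stale = 36 - 14 = 22)

14


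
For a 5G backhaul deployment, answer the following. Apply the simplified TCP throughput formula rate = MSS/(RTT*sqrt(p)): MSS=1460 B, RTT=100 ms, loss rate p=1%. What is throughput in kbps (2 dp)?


Given: MSS = 1460 bytes, RTT = 100 ms, loss = 1%
RTT in seconds = 100 / 1000 = 0.1
Loss rate = 1% = 0.01
sqrt(loss) = sqrt(0.01) = 0.1
Throughput (bytes/s) = 1460 / (0.1 * 0.1) = 146000.0000
Throughput (kbps) = 146000.0000 * 8 / 1000 = 1168.000000 -> 1168.00 kbps (2 dp)

1168.00


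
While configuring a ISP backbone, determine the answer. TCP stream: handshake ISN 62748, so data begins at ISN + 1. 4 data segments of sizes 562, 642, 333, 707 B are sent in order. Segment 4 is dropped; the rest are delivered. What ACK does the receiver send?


SYN uses sequence number 62748; first data byte = ISN + 1 = 62749.
Segment 1: SEQ = 62749, len = 562 B, covers [62749, 63310]
Segment 2: SEQ = 63311, len = 642 B, covers [63311, 63952]
Segment 3: SEQ = 63953, len = 333 B, covers [63953, 64285]
Segment 4: SEQ = 64286, len = 707 B, covers [64286, 64992] [LOST]
In-order data received: bytes [62749, 64285] (segments 1..3).
Segment 4 missing -> gap begins at byte 64286.
Cumulative ACK = next expected in-order byte = 62749 + 562 + 642 + 333 = 64286

64286


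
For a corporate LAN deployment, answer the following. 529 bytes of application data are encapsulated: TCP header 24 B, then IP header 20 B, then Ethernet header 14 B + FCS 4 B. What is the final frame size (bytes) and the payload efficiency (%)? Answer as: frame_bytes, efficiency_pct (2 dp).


TCP segment = 529 + 24 = 553 B
IP packet = 553 + 20 = 573 B
Ethernet frame = 573 + 14 + 4 = 591 B
Efficiency = app / frame = 529 / 591 = 0.895093 = 89.5093% -> 89.51% (2 dp)

591, 89.51


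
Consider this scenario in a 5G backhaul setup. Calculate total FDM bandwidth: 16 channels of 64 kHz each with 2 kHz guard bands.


Given: 16 channels, 64 kHz each, guard = 2 kHz
Channel bandwidth = 16 * 64 = 1024 kHz
Guard bands = 15 gaps * 2 kHz = 30 kHz
Total = 1024 + 30 = 1054 kHz

1054


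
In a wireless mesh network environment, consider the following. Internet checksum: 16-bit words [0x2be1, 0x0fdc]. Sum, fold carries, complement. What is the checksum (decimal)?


Given words: [0x2be1, 0x0fdc]
Step 1: Sum all words
Raw sum = 11233 + 4060 = 15293
One's complement = ~15293 & 0xFFFF = 50242

50242


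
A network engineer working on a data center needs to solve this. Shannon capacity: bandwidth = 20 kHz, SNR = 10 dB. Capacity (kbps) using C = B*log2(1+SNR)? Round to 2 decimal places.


Given: B = 20 kHz, SNR = 10 dB
SNR linear = 10^(10/10) = 10
1 + SNR = 11
log2(11) = 3.4594316186
C = 20 * 1000 * 3.4594316186 = 69188.6324 bps
C = 69.188632 kbps -> 69.19 kbps (2 dp)

69.19


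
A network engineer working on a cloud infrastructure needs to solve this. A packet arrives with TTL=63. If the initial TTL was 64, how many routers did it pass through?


Given: initial TTL = 64, received TTL = 63
Hops = initial TTL - received TTL
Hops = 64 - 63 = 1

1


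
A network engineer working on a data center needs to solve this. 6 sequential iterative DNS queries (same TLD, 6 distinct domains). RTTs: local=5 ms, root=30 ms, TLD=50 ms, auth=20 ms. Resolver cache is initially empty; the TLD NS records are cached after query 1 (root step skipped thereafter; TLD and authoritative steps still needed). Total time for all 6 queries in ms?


Lookup 1 (cold cache): local + root + TLD + auth = 5 + 30 + 50 + 20 = 105 ms
Lookups 2..6 (TLD NS cached -> skip root; new domain -> still ask TLD and auth): local + TLD + auth = 5 + 50 + 20 = 75 ms each
Remaining 5 lookups: 5 * 75 = 375 ms
Total = 105 + 375 = 480 ms

480


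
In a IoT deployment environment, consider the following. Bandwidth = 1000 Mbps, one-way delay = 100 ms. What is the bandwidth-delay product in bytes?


Given: bandwidth = 1000 Mbps, delay = 100 ms
BDP in bits = 1000 * 10^6 * 100 / 1000
BDP in bits = 100000000
BDP in bytes = 100000000 / 8 = 12500000

12500000


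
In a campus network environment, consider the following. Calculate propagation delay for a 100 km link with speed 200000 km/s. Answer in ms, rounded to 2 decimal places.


Given: distance = 100 km, speed = 200000 km/s
Delay = distance / speed = 100 / 200000 seconds
Delay in ms = 100 * 1000 / 200000
Delay = 0.5000 ms
Rounded to 2 dp = 0.50 ms

0.50


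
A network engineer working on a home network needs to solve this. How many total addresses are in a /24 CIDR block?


Given: CIDR prefix /24
Host bits = 32 - 24 = 8
Total addresses = 2^8 = 256

256


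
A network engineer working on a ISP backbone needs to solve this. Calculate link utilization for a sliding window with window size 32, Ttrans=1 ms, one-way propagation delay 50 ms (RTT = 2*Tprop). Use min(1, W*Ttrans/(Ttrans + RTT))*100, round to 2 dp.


Given: W = 32, Ttrans = 1 ms, RTT = 100 ms (= 2 * Tprop, Tprop = 50 ms)
Cycle time = Ttrans + RTT = 1 + 100 = 101 ms (first packet sent until its ACK returns)
W * Ttrans = 32 * 1 = 32 ms of sending per cycle
W * Ttrans / (Ttrans + RTT) = 32 / 101 = 0.316832
U = min(1, 0.316832) = 0.316832
U% = 31.68%

31.68


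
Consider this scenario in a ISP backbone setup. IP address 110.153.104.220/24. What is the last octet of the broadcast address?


Given: IP = 110.153.104.220, prefix = /24
Host bits = 32 - 24 = 8
Network last octet = 220 AND mask = 0
Host part size = 2^8 - 1 = 255
Broadcast last octet = 0 OR 255 = 255

255


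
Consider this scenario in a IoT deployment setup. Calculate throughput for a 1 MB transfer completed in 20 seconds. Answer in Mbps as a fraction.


Given: file = 1 MB, time = 20 s
File in Mb = 1 * 8 = 8 Mb
Throughput = 8 / 20 Mbps
Throughput = 2/5 Mbps

2/5


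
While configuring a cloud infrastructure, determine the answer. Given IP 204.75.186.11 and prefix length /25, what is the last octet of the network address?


Given: IP = 204.75.186.11, prefix = /25
Subnet mask = 255.255.255.128
Last octet of IP: 11
Last octet of mask: 128
Network last octet = 11 AND 128 = 0

0


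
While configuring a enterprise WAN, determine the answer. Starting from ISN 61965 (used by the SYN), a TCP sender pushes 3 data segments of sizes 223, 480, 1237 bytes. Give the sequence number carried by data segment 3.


The SYN occupies sequence number ISN = 61965, so the first data byte is ISN + 1 = 61966.
SEQ of data segment i = (ISN + 1) + sum of payload sizes of segments 1..i-1.
Segment 1: SEQ = 61966, payload = 223 bytes
Segment 2: SEQ = 62189, payload = 480 bytes
Segment 3: SEQ = 62669, payload = 1237 bytes
SEQ of segment 3 = 61966 + 223 + 480 = 62669

62669


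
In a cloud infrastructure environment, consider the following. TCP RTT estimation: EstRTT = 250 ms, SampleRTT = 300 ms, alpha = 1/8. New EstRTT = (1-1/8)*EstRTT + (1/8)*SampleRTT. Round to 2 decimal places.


Given: EstRTT = 250 ms, SampleRTT = 300 ms, alpha = 1/8
New EstRTT = (1 - alpha) * EstRTT + alpha * SampleRTT
(7/8) * 250 = 218.75
(1/8) * 300 = 37.5
New EstRTT = 218.75 + 37.5 = 256.25 ms -> 256.25 ms (2 dp)

256.25


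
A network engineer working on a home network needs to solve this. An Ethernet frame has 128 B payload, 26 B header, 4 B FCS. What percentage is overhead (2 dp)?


Given: payload = 128 B, header = 26 B, trailer = 4 B
Overhead bytes = header + trailer = 26 + 4 = 30
Total frame = payload + overhead = 128 + 30 = 158
Overhead % = 30 / 158 * 100 = 18.9873% -> 18.99% (2 dp)

18.99


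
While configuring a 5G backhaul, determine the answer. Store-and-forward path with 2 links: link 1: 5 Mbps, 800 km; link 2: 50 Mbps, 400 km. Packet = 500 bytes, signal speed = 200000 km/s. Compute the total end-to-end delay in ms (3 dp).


Packet = 500 bytes = 4000 bits. Store-and-forward: sum (t_trans + t_prop) per link.
Link 1: t_trans = 4000/(5*10^6) s = 0.8000 ms; t_prop = 800/200000 s = 4.0000 ms; subtotal = 4.8000 ms
Link 2: t_trans = 4000/(50*10^6) s = 0.0800 ms; t_prop = 400/200000 s = 2.0000 ms; subtotal = 2.0800 ms
End-to-end = 4.8000 + 2.0800 = 6.8800 ms -> 6.880 ms (3 dp)

6.880


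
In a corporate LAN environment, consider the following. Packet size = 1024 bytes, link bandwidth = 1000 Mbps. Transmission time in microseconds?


Given: packet = 1024 bytes, bandwidth = 1000 Mbps
Packet in bits = 1024 * 8 = 8192 bits
Bandwidth = 1000 * 10^6 = 1000000000 bps
Time = 8192 / 1000000000 seconds
Time in us = 8192 * 10^6 / 1000000000 = 8.192

8.192


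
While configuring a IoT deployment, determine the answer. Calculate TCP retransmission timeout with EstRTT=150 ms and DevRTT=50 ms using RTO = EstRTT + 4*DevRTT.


Given: EstRTT = 150 ms, DevRTT = 50 ms
Timeout = EstRTT + 4 * DevRTT
4 * DevRTT = 4 * 50 = 200
Timeout = 150 + 200 = 350 ms

350


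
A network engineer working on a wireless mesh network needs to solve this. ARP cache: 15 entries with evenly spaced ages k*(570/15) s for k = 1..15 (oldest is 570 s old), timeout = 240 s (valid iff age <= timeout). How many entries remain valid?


Ages are k * 570/15 s for k = 1..15 (spacing = 38.0000 s).
Entry k is valid iff k * 570/15 <= 240 iff k <= 15 * 240 / 570 = 6.3158
n_valid = floor(6.3158) = 6
(n_stale = 15 - 6 = 9)

6


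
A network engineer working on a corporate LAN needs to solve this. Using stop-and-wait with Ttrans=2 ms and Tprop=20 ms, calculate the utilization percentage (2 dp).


Given: Ttrans = 2 ms, Tprop = 20 ms
RTT = 2 * Tprop = 2 * 20 = 40 ms
U = Ttrans / (Ttrans + RTT)
U = 2 / (2 + 40)
U = 2 / 42 = 0.047619
U% = 4.76%

4.76


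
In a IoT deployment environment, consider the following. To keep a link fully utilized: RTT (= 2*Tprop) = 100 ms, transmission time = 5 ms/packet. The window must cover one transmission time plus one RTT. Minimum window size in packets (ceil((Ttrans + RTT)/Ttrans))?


Given: Ttrans = 5 ms, RTT = 100 ms (= 2 * Tprop, Tprop = 50 ms)
Time until first ACK returns = Ttrans + RTT = 5 + 100 = 105 ms
Need W * Ttrans >= Ttrans + RTT  ->  W >= (Ttrans + RTT) / Ttrans
(Ttrans + RTT) / Ttrans = 105 / 5 = 21
W_min = ceil(21) = 21

21


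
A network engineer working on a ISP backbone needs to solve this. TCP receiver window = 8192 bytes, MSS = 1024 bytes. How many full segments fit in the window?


Given: RWND = 8192 bytes, MSS = 1024 bytes
Full segments = floor(RWND / MSS)
Full segments = floor(8192 / 1024)
Full segments = floor(8.0) = 8

8


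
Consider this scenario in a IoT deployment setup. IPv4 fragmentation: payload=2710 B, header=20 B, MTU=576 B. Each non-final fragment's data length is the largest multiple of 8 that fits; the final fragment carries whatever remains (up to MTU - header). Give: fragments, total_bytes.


Max data per non-final fragment = floor((MTU - header)/8)*8 = floor((576 - 20)/8)*8 = floor(556/8)*8 = 552 B
Final fragment needs no 8-byte alignment: it can carry up to MTU - header = 556 B
Non-final fragments needed = ceil((payload - 556) / 552) = ceil(2154/552) = ceil(3.9022) = 4
Number of fragments = 4 + 1 = 5
Fragment sizes (data): 4 * 552 B + 502 B (last, 502 <= 556 OK)
Total bytes sent = payload + n_frags * header = 2710 + 5*20 = 2710 + 100 = 2810 B

5, 2810


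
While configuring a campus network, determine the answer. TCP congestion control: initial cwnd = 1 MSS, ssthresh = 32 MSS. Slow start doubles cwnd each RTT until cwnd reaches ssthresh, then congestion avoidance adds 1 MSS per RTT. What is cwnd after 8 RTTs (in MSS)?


RTT 0: cwnd = 1 MSS (initial)
RTT 1: cwnd = 2 MSS (slow start, doubled)
RTT 2: cwnd = 4 MSS (slow start, doubled)
RTT 3: cwnd = 8 MSS (slow start, doubled)
RTT 4: cwnd = 16 MSS (slow start, doubled)
RTT 5: cwnd = 32 MSS (slow start, doubled)
RTT 6: cwnd = 33 MSS (congestion avoidance, +1)
RTT 7: cwnd = 34 MSS (congestion avoidance, +1)
RTT 8: cwnd = 35 MSS (congestion avoidance, +1)

35


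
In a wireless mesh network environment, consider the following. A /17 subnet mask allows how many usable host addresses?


Given: subnet mask /17
Host bits = 32 - 17 = 15
Total addresses = 2^15 = 32768
Usable hosts = 32768 - 2 (network + broadcast) = 32766

32766


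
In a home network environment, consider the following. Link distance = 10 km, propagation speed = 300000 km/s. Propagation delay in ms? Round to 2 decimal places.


Given: distance = 10 km, speed = 300000 km/s
Delay = distance / speed = 10 / 300000 seconds
Delay in ms = 10 * 1000 / 300000
Delay = 0.0333 ms
Rounded to 2 dp = 0.03 ms

0.03


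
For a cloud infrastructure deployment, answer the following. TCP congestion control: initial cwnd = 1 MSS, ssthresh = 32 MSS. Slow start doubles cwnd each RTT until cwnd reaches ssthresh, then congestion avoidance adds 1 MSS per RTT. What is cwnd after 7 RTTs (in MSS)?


RTT 0: cwnd = 1 MSS (initial)
RTT 1: cwnd = 2 MSS (slow start, doubled)
RTT 2: cwnd = 4 MSS (slow start, doubled)
RTT 3: cwnd = 8 MSS (slow start, doubled)
RTT 4: cwnd = 16 MSS (slow start, doubled)
RTT 5: cwnd = 32 MSS (slow start, doubled)
RTT 6: cwnd = 33 MSS (congestion avoidance, +1)
RTT 7: cwnd = 34 MSS (congestion avoidance, +1)

34


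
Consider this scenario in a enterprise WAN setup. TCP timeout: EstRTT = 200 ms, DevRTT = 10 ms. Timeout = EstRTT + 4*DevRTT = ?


Given: EstRTT = 200 ms, DevRTT = 10 ms
Timeout = EstRTT + 4 * DevRTT
4 * DevRTT = 4 * 10 = 40
Timeout = 200 + 40 = 240 ms

240


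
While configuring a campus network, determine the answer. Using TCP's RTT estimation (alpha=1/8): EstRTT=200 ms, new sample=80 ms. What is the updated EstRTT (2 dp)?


Given: EstRTT = 200 ms, SampleRTT = 80 ms, alpha = 1/8
New EstRTT = (1 - alpha) * EstRTT + alpha * SampleRTT
(7/8) * 200 = 175
(1/8) * 80 = 10
New EstRTT = 175 + 10 = 185 ms -> 185.00 ms (2 dp)

185.00


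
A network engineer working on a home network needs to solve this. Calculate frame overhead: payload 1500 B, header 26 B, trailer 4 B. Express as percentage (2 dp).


Given: payload = 1500 B, header = 26 B, trailer = 4 B
Overhead bytes = header + trailer = 26 + 4 = 30
Total frame = payload + overhead = 1500 + 30 = 1530
Overhead % = 30 / 1530 * 100 = 1.9608% -> 1.96% (2 dp)

1.96


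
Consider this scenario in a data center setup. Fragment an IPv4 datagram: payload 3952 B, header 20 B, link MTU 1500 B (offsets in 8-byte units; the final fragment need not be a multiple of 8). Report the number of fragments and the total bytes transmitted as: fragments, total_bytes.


Max data per non-final fragment = floor((MTU - header)/8)*8 = floor((1500 - 20)/8)*8 = floor(1480/8)*8 = 1480 B
Final fragment needs no 8-byte alignment: it can carry up to MTU - header = 1480 B
Non-final fragments needed = ceil((payload - 1480) / 1480) = ceil(2472/1480) = ceil(1.6703) = 2
Number of fragments = 2 + 1 = 3
Fragment sizes (data): 2 * 1480 B + 992 B (last, 992 <= 1480 OK)
Total bytes sent = payload + n_frags * header = 3952 + 3*20 = 3952 + 60 = 4012 B

3, 4012


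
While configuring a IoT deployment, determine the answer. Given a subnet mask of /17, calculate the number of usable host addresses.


Given: subnet mask /17
Host bits = 32 - 17 = 15
Total addresses = 2^15 = 32768
Usable hosts = 32768 - 2 (network + broadcast) = 32766

32766


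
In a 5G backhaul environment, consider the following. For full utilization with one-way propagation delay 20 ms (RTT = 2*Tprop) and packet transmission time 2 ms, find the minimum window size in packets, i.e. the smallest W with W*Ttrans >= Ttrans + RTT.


Given: Ttrans = 2 ms, RTT = 40 ms (= 2 * Tprop, Tprop = 20 ms)
Time until first ACK returns = Ttrans + RTT = 2 + 40 = 42 ms
Need W * Ttrans >= Ttrans + RTT  ->  W >= (Ttrans + RTT) / Ttrans
(Ttrans + RTT) / Ttrans = 42 / 2 = 21
W_min = ceil(21) = 21

21
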